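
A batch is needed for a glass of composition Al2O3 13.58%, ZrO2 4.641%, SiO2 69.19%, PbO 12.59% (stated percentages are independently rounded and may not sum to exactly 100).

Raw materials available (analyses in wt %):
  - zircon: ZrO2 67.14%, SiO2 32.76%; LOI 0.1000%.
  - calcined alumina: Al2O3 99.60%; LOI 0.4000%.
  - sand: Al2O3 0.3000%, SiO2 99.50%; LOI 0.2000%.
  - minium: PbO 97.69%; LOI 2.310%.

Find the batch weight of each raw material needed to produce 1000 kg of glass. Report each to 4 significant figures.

Batch per 1000 kg glass:
  zircon: 69.12 kg
  calcined alumina: 134.3 kg
  sand: 672.6 kg
  minium: 128.9 kg
Total batch = 1005 kg; LOI loss = 4.929 kg; yield = 99.51%

Every computation runs at exact precision throughout — mid-chain values are displayed (rounded to four significant figures) in the working — every reported figure is rounded once only — the derived quantities, which include ignition loss, net glass mass, the totals, yield, the four compositions, are carried at full precision, as given in the problem or the answer, starting from the weights for 1000 kg of glass.
Target masses of each oxide per 1000 kg glass:
  Al2O3: 13.58% × 1000 = 135.8 kg
  ZrO2: 4.641% × 1000 = 46.41 kg
  SiO2: 69.19% × 1000 = 691.9 kg
  PbO: 12.59% × 1000 = 125.9 kg
Sums-versus-targets review from the weights as reported, on the stated basis (target by target, the sums agree inside rounding margins):
  Al2O3: 134.3·0.9960 + 672.6·0.003000 = 135.8 kg (target 135.8 kg)
  ZrO2: 69.12·0.6714 = 46.41 kg (target 46.41 kg)
  SiO2: 69.12·0.3276 + 672.6·0.9950 = 691.9 kg (target 691.9 kg)
  PbO: 128.9·0.9769 = 125.9 kg (target 125.9 kg)
Auditing the glass mass value: net batch after ignition = 1000 kg (per-oxide target masses sum to 1000 kg; stated basis 1000 kg — rounding explains the deltas).
Total batch = Σ batch = 1005 kg; Σ batch·LOI gives LOI loss = 4.929 kg; the yield ratio, glass ÷ batch: 99.51%.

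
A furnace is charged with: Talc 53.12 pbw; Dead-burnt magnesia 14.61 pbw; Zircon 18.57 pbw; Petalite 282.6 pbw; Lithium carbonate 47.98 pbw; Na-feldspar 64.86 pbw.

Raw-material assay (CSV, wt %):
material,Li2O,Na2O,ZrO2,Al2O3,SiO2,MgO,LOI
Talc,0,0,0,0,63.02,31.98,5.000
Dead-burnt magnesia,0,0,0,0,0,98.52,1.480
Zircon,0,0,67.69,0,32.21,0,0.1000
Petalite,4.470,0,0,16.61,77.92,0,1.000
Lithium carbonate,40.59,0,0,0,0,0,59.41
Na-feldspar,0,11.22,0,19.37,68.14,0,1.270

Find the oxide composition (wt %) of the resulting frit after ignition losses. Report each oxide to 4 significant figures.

Glass mass = 446.7 pbw (batch 481.7 − LOI 35.05).
Composition: Li2O 7.188%, Na2O 1.629%, ZrO2 2.814%, Al2O3 13.32%, SiO2 68.02%, MgO 7.025%

The whole derivation maintains exact precision through the solve. The intermediate values are printed, rounded to 4 significant figures, as written — a single rounding completes every reported figure — the derived quantities (net glass mass, the six compositions, the yield, totals, ignition loss) are re-derived using the weight values for 446.7 pbw of glass at full float precision, exactly as shown in the question or the answer.
Delivered oxide masses:
  Li2O: 282.6·0.04470 + 47.98·0.4059 = 32.11 pbw
  Na2O: 64.86·0.1122 = 7.277 pbw
  ZrO2: 18.57·0.6769 = 12.57 pbw
  Al2O3: 282.6·0.1661 + 64.86·0.1937 = 59.50 pbw
  SiO2: 53.12·0.6302 + 18.57·0.3221 + 282.6·0.7792 + 64.86·0.6814 = 303.9 pbw
  MgO: 53.12·0.3198 + 14.61·0.9852 = 31.38 pbw
LOI: 53.12·0.05000 + 14.61·0.01480 + 18.57·0.001000 + 282.6·0.01000 + 47.98·0.5941 + 64.86·0.01270 = 35.05 pbw
Resulting glass, batch − LOI: 481.7 − 35.05 = 446.7 pbw (consistent with Σ oxide mass)
each wt % is 100 × oxide ÷ glass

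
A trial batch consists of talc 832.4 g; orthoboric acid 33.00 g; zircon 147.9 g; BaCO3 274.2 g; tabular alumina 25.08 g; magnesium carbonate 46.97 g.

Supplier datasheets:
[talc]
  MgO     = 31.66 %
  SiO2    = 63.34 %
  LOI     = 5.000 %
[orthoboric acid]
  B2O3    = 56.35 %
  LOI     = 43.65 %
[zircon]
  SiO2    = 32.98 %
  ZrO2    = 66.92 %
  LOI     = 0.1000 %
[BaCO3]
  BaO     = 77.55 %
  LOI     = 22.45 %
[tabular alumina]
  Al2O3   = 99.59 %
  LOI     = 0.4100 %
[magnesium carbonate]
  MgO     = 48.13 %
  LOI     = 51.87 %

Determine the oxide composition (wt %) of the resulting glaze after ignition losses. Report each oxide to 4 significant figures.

Glass mass = 1217 g (batch 1360 − LOI 142.2).
Composition: MgO 23.51%, B2O3 1.528%, Al2O3 2.052%, BaO 17.47%, SiO2 47.32%, ZrO2 8.130%

Every computation runs at exact precision through the solve — the intermediate values are shown rounded to 4 significant digits within the worked lines — each reported result sees exactly one rounding. Derived quantities are computed at exact precision (ignition loss, the totals, yield, net glass mass, the six compositions) using the weight values on 1217 g of glass as they appear in the problem or the answer.
Mass of each oxide from the mix:
  MgO: 832.4·0.3166 + 46.97·0.4813 = 286.1 g
  B2O3: 33.00·0.5635 = 18.60 g
  Al2O3: 25.08·0.9959 = 24.98 g
  BaO: 274.2·0.7755 = 212.6 g
  SiO2: 832.4·0.6334 + 147.9·0.3298 = 576.0 g
  ZrO2: 147.9·0.6692 = 98.97 g
LOI: 832.4·0.05000 + 33.00·0.4365 + 147.9·0.001000 + 274.2·0.2245 + 25.08·0.004100 + 46.97·0.5187 = 142.2 g
The glass mass, total less LOI, = 1360 − 142.2 = 1217 g (= the summed oxide contributions)
each oxide over glass, ×100, is wt %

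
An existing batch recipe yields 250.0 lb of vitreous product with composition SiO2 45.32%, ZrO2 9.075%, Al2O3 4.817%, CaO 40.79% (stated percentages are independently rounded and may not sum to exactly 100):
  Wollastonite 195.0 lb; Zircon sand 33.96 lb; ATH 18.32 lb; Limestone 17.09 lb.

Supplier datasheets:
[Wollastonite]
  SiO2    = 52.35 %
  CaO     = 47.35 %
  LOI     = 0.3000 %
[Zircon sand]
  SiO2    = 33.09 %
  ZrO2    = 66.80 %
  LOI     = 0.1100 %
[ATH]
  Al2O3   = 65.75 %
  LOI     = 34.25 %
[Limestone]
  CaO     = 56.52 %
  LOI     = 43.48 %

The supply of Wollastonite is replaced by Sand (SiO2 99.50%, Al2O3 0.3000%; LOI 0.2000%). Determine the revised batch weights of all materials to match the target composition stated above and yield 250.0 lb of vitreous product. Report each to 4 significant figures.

Every computation holds exact precision from first step to last. Values along the way appear with 4-significant-digit rounding when written out. Each reported number carries a single rounding; derived quantities, which include LOI, the yield, the four compositions, totals, net glass mass, are carried at full precision, as quoted within the problem or the answer, from the weighed amounts for 250.0 lb of glass.
Target oxide masses per 250.0 lb vitreous product:
  SiO2: 45.32% × 250.0 = 113.3 lb
  ZrO2: 9.075% × 250.0 = 22.69 lb
  Al2O3: 4.817% × 250.0 = 12.04 lb
  CaO: 40.79% × 250.0 = 102.0 lb
Verifying the oxide balance using the reported weights, under the basis named above (target by target, the sums agree given rounding of the digits):
  SiO2: 102.6·0.9950 + 33.96·0.3309 = 113.3 lb (target 113.3 lb)
  ZrO2: 33.96·0.6680 = 22.69 lb (target 22.69 lb)
  Al2O3: 102.6·0.003000 + 17.85·0.6575 = 12.04 lb (target 12.04 lb)
  CaO: 180.4·0.5652 = 102.0 lb (target 102.0 lb)
Glass mass check: whole batch net of LOI = 250.0 lb (the Σ of target masses is 250.0 lb; stated basis 250.0 lb — any gap is answer rounding).
Total batch = Σ batch = 334.8 lb; LOI removed, Σ of batch·LOI: 84.79 lb; the yield ratio, glass ÷ batch: 74.67%.

Revised batch per 250.0 lb vitreous product:
  Sand: 102.6 lb
  Zircon sand: 33.96 lb
  ATH: 17.85 lb
  Limestone: 180.4 lb
Total batch = 334.8 lb; LOI loss = 84.79 lb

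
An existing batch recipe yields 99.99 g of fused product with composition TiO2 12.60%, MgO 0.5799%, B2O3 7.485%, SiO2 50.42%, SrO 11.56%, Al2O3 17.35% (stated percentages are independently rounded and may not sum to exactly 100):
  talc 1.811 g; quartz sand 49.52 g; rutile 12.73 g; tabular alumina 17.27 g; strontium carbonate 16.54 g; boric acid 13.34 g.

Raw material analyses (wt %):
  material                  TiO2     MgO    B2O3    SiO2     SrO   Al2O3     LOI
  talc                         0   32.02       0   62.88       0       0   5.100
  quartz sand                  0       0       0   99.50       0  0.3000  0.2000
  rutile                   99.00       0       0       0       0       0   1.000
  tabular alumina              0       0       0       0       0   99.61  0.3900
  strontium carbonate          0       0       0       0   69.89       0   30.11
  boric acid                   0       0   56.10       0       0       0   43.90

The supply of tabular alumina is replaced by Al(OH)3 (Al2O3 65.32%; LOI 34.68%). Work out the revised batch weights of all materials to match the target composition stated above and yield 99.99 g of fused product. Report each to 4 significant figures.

Revised batch per 99.99 g fused product:
  talc: 1.811 g
  quartz sand: 49.52 g
  rutile: 12.73 g
  Al(OH)3: 26.33 g
  strontium carbonate: 16.54 g
  boric acid: 13.34 g
Total batch = 120.3 g; LOI loss = 20.29 g

Every computation maintains full float precision through every step — working values are printed rounded off to 4 significant digits when written out. Every reported result includes exactly one rounding — all derived quantities (the totals, ignition loss, the yield, the six compositions, net glass mass) are re-derived from the batch weights per 99.99 g of glass at full precision precisely as stated by the problem or answer text.
The oxide mass targets at 99.99 g fused product:
  TiO2: 12.60% × 99.99 = 12.60 g
  MgO: 0.5799% × 99.99 = 0.5798 g
  B2O3: 7.485% × 99.99 = 7.484 g
  SiO2: 50.42% × 99.99 = 50.41 g
  SrO: 11.56% × 99.99 = 11.56 g
  Al2O3: 17.35% × 99.99 = 17.35 g
Per-oxide balance check applying the batch weights above, per the basis as stated (summed amounts equal target values net of answer rounding effects):
  TiO2: 12.73·0.9900 = 12.60 g (target 12.60 g)
  MgO: 1.811·0.3202 = 0.5799 g (target 0.5798 g)
  B2O3: 13.34·0.5610 = 7.484 g (target 7.484 g)
  SiO2: 1.811·0.6288 + 49.52·0.9950 = 50.41 g (target 50.41 g)
  SrO: 16.54·0.6989 = 11.56 g (target 11.56 g)
  Al2O3: 49.52·0.003000 + 26.33·0.6532 = 17.35 g (target 17.35 g)
The glass-mass cross-check: whole batch net of LOI = 99.98 g (summing oxide targets gives 99.98 g; with the basis standing at 99.99 g — deltas are rounding alone).
Batch grand total — Σ batch = 120.3 g; the LOI term Σ batch·LOI equals 20.29 g; glass ÷ batch gives a yield of 83.13%.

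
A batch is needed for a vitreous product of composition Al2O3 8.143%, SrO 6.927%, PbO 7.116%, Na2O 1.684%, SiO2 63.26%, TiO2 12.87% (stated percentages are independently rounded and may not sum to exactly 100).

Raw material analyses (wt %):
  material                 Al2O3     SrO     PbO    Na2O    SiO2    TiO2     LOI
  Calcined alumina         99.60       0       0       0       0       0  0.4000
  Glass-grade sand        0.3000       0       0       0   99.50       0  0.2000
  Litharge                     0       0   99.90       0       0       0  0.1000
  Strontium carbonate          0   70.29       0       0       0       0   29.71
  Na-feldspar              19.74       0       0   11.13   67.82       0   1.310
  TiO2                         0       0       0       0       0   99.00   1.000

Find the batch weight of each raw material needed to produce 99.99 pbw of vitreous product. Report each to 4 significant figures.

Every computation runs at full float precision through the solve; intermediates are shown, rounded to 4 significant digits, on the page. Each reported value receives exactly one rounding — derived quantities are recomputed in exact precision (totals, ignition loss, glass mass, six oxide percentages, the yield) starting from the weights for 99.99 pbw of glass, as set out in the question or the answer.
Target masses of each oxide per 99.99 pbw vitreous product:
  Al2O3: 8.143% × 99.99 = 8.142 pbw
  SrO: 6.927% × 99.99 = 6.926 pbw
  PbO: 7.116% × 99.99 = 7.115 pbw
  Na2O: 1.684% × 99.99 = 1.684 pbw
  SiO2: 63.26% × 99.99 = 63.25 pbw
  TiO2: 12.87% × 99.99 = 12.87 pbw
Balance tally, oxide-wise, applying the batch weights above, under the basis named above (sums match the target masses within answer rounding):
  Al2O3: 5.016·0.9960 + 53.26·0.003000 + 15.13·0.1974 = 8.142 pbw (target 8.142 pbw)
  SrO: 9.854·0.7029 = 6.926 pbw (target 6.926 pbw)
  PbO: 7.122·0.9990 = 7.115 pbw (target 7.115 pbw)
  Na2O: 15.13·0.1113 = 1.684 pbw (target 1.684 pbw)
  SiO2: 53.26·0.9950 + 15.13·0.6782 = 63.25 pbw (target 63.25 pbw)
  TiO2: 13.00·0.9900 = 12.87 pbw (target 12.87 pbw)
Glass-mass bookkeeping: whole batch net of LOI = 99.99 pbw (the Σ of target masses is 99.99 pbw; the stated basis being 99.99 pbw — a pure rounding effect).
Summing the batch: Σ batch = 103.4 pbw; ignition loss, Σ(batch × LOI) = 3.390 pbw; yield, glass over the total, = 96.72%.

Batch per 99.99 pbw vitreous product:
  Calcined alumina: 5.016 pbw
  Glass-grade sand: 53.26 pbw
  Litharge: 7.122 pbw
  Strontium carbonate: 9.854 pbw
  Na-feldspar: 15.13 pbw
  TiO2: 13.00 pbw
Total batch = 103.4 pbw; LOI loss = 3.390 pbw; yield = 96.72%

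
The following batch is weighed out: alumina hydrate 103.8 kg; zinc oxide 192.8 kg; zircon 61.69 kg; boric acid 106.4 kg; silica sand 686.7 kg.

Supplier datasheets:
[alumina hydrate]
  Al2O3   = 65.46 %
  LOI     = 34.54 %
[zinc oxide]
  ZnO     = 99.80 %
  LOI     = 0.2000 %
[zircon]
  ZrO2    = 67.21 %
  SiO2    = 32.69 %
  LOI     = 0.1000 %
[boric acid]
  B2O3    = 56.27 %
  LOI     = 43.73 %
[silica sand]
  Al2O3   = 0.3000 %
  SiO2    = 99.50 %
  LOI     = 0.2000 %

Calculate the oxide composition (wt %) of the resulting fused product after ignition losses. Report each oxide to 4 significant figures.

Each numeric step carries exact precision at each step — working values are printed with 4-significant-figure rounding alongside each step; every reported result carries a single rounding — derived quantities, which include the totals, net glass mass, LOI, five oxide percentages, yield, are re-derived at full float precision, exactly as shown in the problem or the answer, starting from the weights per 1067 kg of glass.
Oxide-by-oxide delivered mass:
  ZrO2: 61.69·0.6721 = 41.46 kg
  Al2O3: 103.8·0.6546 + 686.7·0.003000 = 70.01 kg
  ZnO: 192.8·0.9980 = 192.4 kg
  B2O3: 106.4·0.5627 = 59.87 kg
  SiO2: 61.69·0.3269 + 686.7·0.9950 = 703.4 kg
LOI: 103.8·0.3454 + 192.8·0.002000 + 61.69·0.001000 + 106.4·0.4373 + 686.7·0.002000 = 84.20 kg
Glass mass = batch − LOI = 1151 − 84.20 = 1067 kg (= the summed oxide contributions)
each oxide over glass, ×100, is wt %

Glass mass = 1067 kg (batch 1151 − LOI 84.20).
Composition: ZrO2 3.885%, Al2O3 6.560%, ZnO 18.03%, B2O3 5.610%, SiO2 65.91%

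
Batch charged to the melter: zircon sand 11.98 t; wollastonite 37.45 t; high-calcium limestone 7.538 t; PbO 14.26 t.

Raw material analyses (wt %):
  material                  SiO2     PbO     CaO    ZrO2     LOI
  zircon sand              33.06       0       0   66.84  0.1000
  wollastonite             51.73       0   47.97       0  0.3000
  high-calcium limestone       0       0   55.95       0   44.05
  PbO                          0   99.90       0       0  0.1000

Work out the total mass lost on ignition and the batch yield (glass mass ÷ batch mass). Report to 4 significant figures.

LOI loss = 3.459 t; glass = 67.77 t; yield = 95.14%

Exact precision is kept at each step; mid-chain values are rounded off to 4 significant digits wherever printed; each reported result is rounded only once. All derived quantities (four oxide percentages, glass mass, the totals, LOI, yield) are re-derived from the weighed amounts for 67.77 t of glass at full precision exactly as printed in problem or answer.
Material-by-material LOI:
  zircon sand: 11.98 × 0.001000 = 0.01198 t
  wollastonite: 37.45 × 0.003000 = 0.1124 t
  high-calcium limestone: 7.538 × 0.4405 = 3.320 t
  PbO: 14.26 × 0.001000 = 0.01426 t
Total LOI = 3.459 t
Glass = batch − LOI = 71.23 − 3.459 = 67.77 t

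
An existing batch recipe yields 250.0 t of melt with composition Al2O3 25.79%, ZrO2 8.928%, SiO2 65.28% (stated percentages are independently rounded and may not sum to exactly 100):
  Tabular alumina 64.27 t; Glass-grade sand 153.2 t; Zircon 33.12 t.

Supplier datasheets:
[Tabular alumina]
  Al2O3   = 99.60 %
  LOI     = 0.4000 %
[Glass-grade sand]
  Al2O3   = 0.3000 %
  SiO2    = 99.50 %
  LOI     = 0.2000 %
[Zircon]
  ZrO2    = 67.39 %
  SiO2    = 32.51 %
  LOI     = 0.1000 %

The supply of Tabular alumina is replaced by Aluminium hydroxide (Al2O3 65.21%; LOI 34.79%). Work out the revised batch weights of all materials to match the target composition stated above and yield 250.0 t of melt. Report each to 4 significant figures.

The whole derivation maintains full float precision end to end. Rounding to 4 significant figures governs each in-between result as printed — a single rounding finalizes every reported number — derived quantities are recomputed in full precision (three oxide percentages, glass mass, LOI, the totals, the yield) from the batch weights on 250.0 t of glass exactly as shown in problem or answer.
Oxide mass targets, per 250.0 t melt:
  Al2O3: 25.79% × 250.0 = 64.47 t
  ZrO2: 8.928% × 250.0 = 22.32 t
  SiO2: 65.28% × 250.0 = 163.2 t
Oxide-by-oxide audit with the batch weights as given, relative to the basis at hand (sums match the target masses inside rounding margins):
  Al2O3: 98.17·0.6521 + 153.2·0.003000 = 64.48 t (target 64.47 t)
  ZrO2: 33.12·0.6739 = 22.32 t (target 22.32 t)
  SiO2: 153.2·0.9950 + 33.12·0.3251 = 163.2 t (target 163.2 t)
Auditing the glass mass value: whole batch net of LOI = 250.0 t (the Σ of target masses is 250.0 t; stated basis 250.0 t — deltas are rounding alone).
Whole-batch sum: Σ batch = 284.5 t; loss to ignition Σ batch·LOI = 34.49 t; yield = glass ÷ total batch = 87.88%.

Revised batch per 250.0 t melt:
  Aluminium hydroxide: 98.17 t
  Glass-grade sand: 153.2 t
  Zircon: 33.12 t
Total batch = 284.5 t; LOI loss = 34.49 t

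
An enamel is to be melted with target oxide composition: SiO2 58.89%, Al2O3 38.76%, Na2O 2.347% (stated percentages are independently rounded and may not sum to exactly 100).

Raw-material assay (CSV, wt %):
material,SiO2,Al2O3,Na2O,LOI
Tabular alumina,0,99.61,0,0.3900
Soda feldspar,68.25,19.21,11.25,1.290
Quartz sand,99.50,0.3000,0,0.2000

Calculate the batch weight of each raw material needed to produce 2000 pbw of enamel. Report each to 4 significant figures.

All arithmetic maintains exact precision through every step — intermediates are rounded to four significant digits wherever printed; a single rounding yields every reported figure. Derived quantities, which include net glass mass, the yield, the totals, the three compositions, ignition loss, are carried at full float precision, as set out in the problem or answer text, from the weighed amounts for 2000 pbw of glass.
The oxide mass targets at 2000 pbw enamel:
  SiO2: 58.89% × 2000 = 1178 pbw
  Al2O3: 38.76% × 2000 = 775.2 pbw
  Na2O: 2.347% × 2000 = 46.94 pbw
Checking each oxide sum given the weights on record, versus the basis set out (oxide sums agree with the targets within answer rounding):
  SiO2: 417.2·0.6825 + 897.5·0.9950 = 1178 pbw (target 1178 pbw)
  Al2O3: 695.1·0.9961 + 417.2·0.1921 + 897.5·0.003000 = 775.2 pbw (target 775.2 pbw)
  Na2O: 417.2·0.1125 = 46.94 pbw (target 46.94 pbw)
Auditing the glass mass value: net batch after ignition = 2000 pbw (per-oxide target masses sum to 2000 pbw; basis as stated: 2000 pbw — a pure rounding effect).
Batch grand total — Σ batch = 2010 pbw; the LOI term Σ batch·LOI equals 9.888 pbw; yield: glass divided by total = 99.51%.

Batch per 2000 pbw enamel:
  Tabular alumina: 695.1 pbw
  Soda feldspar: 417.2 pbw
  Quartz sand: 897.5 pbw
Total batch = 2010 pbw; LOI loss = 9.888 pbw; yield = 99.51%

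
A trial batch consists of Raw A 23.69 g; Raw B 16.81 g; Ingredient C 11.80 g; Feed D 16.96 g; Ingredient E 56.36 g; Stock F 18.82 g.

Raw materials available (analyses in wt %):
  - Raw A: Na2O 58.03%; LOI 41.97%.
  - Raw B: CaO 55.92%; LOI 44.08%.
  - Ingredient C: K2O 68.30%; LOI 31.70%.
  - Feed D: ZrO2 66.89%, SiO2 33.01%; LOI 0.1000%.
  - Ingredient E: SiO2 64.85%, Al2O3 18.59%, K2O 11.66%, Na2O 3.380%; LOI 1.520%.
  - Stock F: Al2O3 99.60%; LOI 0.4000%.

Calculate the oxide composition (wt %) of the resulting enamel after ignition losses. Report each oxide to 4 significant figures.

Mid-chain values are displayed, rounded to 4 significant digits, as written — every computation holds exact precision throughout. A single rounding finalizes every reported number — derived quantities (LOI, the totals, the six compositions, glass mass, yield) are carried starting from the weights per 122.4 g of glass at exact precision exactly as shown in problem or answer.
Delivered oxide masses:
  CaO: 16.81·0.5592 = 9.400 g
  ZrO2: 16.96·0.6689 = 11.34 g
  SiO2: 16.96·0.3301 + 56.36·0.6485 = 42.15 g
  Al2O3: 56.36·0.1859 + 18.82·0.9960 = 29.22 g
  K2O: 11.80·0.6830 + 56.36·0.1166 = 14.63 g
  Na2O: 23.69·0.5803 + 56.36·0.03380 = 15.65 g
LOI: 23.69·0.4197 + 16.81·0.4408 + 11.80·0.3170 + 16.96·0.001000 + 56.36·0.01520 + 18.82·0.004000 = 22.04 g
Glass mass = batch − LOI = 144.4 − 22.04 = 122.4 g (= the summed oxide contributions)
each oxide over glass, ×100, is wt %

Glass mass = 122.4 g (batch 144.4 − LOI 22.04).
Composition: CaO 7.680%, ZrO2 9.269%, SiO2 34.44%, Al2O3 23.87%, K2O 11.95%, Na2O 12.79%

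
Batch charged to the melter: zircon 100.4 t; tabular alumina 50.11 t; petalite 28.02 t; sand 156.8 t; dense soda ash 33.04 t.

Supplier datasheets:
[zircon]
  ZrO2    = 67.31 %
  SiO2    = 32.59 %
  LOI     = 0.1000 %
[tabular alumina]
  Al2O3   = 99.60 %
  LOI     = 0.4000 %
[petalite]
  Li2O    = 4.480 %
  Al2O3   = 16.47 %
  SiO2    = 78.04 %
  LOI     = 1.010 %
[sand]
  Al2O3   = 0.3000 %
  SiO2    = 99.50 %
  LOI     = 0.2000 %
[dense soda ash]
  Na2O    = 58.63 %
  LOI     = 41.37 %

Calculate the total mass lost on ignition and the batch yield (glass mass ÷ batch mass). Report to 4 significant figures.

All internal work maintains exact precision through the solve. Values along the way are displayed (rounded to four significant figures) between the steps — exactly one rounding is applied to every reported result; the derived quantities (glass mass, the five compositions, yield, LOI, the totals) are carried from the weighed amounts for 353.8 t of glass at full precision precisely as stated by problem or answer.
Ignition loss by material:
  zircon: 100.4 × 0.001000 = 0.1004 t
  tabular alumina: 50.11 × 0.004000 = 0.2004 t
  petalite: 28.02 × 0.01010 = 0.2830 t
  sand: 156.8 × 0.002000 = 0.3136 t
  dense soda ash: 33.04 × 0.4137 = 13.67 t
Total LOI = 14.57 t
Glass = batch − LOI = 368.4 − 14.57 = 353.8 t

LOI loss = 14.57 t; glass = 353.8 t; yield = 96.05%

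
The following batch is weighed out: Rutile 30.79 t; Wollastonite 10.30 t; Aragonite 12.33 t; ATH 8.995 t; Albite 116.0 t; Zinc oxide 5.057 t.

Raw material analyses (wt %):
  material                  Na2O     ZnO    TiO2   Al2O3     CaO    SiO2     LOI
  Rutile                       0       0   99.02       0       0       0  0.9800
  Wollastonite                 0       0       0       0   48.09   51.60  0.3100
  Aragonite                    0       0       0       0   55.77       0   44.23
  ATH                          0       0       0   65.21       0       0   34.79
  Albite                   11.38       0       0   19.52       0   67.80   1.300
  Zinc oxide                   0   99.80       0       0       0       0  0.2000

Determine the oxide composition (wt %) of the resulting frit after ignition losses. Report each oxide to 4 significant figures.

The working math runs at full precision end to end; intermediates are printed, rounded to 4 significant digits, when written out — a single rounding completes every reported number; the derived quantities, including ignition loss, net glass mass, six oxide percentages, the yield, totals, are rebuilt using the weight values on 173.0 t of glass at full float precision precisely as stated by the problem or the answer.
Oxide masses out of the charge:
  Na2O: 116.0·0.1138 = 13.20 t
  ZnO: 5.057·0.9980 = 5.047 t
  TiO2: 30.79·0.9902 = 30.49 t
  Al2O3: 8.995·0.6521 + 116.0·0.1952 = 28.51 t
  CaO: 10.30·0.4809 + 12.33·0.5577 = 11.83 t
  SiO2: 10.30·0.5160 + 116.0·0.6780 = 83.96 t
LOI: 30.79·0.009800 + 10.30·0.003100 + 12.33·0.4423 + 8.995·0.3479 + 116.0·0.01300 + 5.057·0.002000 = 10.43 t
The glass mass, total less LOI, = 183.5 − 10.43 = 173.0 t (= the summed oxide contributions)
each oxide over glass, ×100, is wt %

Glass mass = 173.0 t (batch 183.5 − LOI 10.43).
Composition: Na2O 7.629%, ZnO 2.917%, TiO2 17.62%, Al2O3 16.48%, CaO 6.837%, SiO2 48.52%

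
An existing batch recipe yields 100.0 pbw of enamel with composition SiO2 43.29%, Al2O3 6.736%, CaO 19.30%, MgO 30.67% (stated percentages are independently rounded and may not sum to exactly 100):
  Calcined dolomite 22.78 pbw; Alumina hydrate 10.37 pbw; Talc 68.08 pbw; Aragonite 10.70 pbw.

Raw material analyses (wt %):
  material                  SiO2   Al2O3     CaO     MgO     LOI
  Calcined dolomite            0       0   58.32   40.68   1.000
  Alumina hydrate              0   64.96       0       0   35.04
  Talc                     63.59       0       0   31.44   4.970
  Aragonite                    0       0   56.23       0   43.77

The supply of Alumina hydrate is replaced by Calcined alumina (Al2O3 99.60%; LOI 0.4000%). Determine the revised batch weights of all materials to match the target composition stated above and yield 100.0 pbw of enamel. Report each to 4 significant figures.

Revised batch per 100.0 pbw enamel:
  Calcined dolomite: 22.78 pbw
  Calcined alumina: 6.763 pbw
  Talc: 68.08 pbw
  Aragonite: 10.70 pbw
Total batch = 108.3 pbw; LOI loss = 8.322 pbw

All internal work keeps full float precision all the way through — working values are printed rounded to four significant figures alongside each step; every reported number receives exactly one rounding. All derived quantities, which include the totals, four oxide percentages, net glass mass, yield, ignition loss, are re-derived in full precision, as they appear in the problem or the answer, starting from the weights at 100.0 pbw of glass.
Target oxide masses per 100.0 pbw enamel:
  SiO2: 43.29% × 100.0 = 43.29 pbw
  Al2O3: 6.736% × 100.0 = 6.736 pbw
  CaO: 19.30% × 100.0 = 19.30 pbw
  MgO: 30.67% × 100.0 = 30.67 pbw
Mass-balance tally per oxide on the weights just shown, for the quoted basis mass (delivered sums recover each target inside rounding margins):
  SiO2: 68.08·0.6359 = 43.29 pbw (target 43.29 pbw)
  Al2O3: 6.763·0.9960 = 6.736 pbw (target 6.736 pbw)
  CaO: 22.78·0.5832 + 10.70·0.5623 = 19.30 pbw (target 19.30 pbw)
  MgO: 22.78·0.4068 + 68.08·0.3144 = 30.67 pbw (target 30.67 pbw)
Glass-mass sanity pass: Σ batch − LOI loss = 100.0 pbw (the targets, summed, come to 100.0 pbw; with the basis standing at 100.0 pbw — deltas are rounding alone).
Batch grand total — Σ batch = 108.3 pbw; the LOI term Σ batch·LOI equals 8.322 pbw; as yield: glass ÷ batch → 92.32%.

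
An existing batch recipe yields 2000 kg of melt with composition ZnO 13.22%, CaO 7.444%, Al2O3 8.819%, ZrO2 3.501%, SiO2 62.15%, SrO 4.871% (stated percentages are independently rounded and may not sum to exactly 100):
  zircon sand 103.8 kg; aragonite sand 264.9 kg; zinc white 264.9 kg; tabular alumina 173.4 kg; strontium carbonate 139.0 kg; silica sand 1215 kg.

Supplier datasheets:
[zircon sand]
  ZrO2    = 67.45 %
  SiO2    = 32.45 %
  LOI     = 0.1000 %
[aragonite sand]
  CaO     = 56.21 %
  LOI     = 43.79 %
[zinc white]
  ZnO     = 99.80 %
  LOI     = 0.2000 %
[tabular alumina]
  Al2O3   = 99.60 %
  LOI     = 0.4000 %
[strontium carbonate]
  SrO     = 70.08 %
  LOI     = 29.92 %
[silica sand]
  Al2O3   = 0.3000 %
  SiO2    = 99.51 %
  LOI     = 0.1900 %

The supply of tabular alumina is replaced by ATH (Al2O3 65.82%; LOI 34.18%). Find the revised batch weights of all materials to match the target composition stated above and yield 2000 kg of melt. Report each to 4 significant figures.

Revised batch per 2000 kg melt:
  zircon sand: 103.8 kg
  aragonite sand: 264.9 kg
  zinc white: 264.9 kg
  ATH: 262.4 kg
  strontium carbonate: 139.0 kg
  silica sand: 1215 kg
Total batch = 2250 kg; LOI loss = 250.2 kg

Working values are displayed rounded to 4 significant figures across the worked steps. Each numeric step keeps full float precision through the solve. Exactly one rounding goes into every reported figure — the derived quantities (the totals, net glass mass, ignition loss, six oxide percentages, yield) are recomputed in exact precision starting from the weights for 2000 kg of glass, as quoted within question or answer.
Oxide-by-oxide targets in 2000 kg melt:
  ZnO: 13.22% × 2000 = 264.4 kg
  CaO: 7.444% × 2000 = 148.9 kg
  Al2O3: 8.819% × 2000 = 176.4 kg
  ZrO2: 3.501% × 2000 = 70.02 kg
  SiO2: 62.15% × 2000 = 1243 kg
  SrO: 4.871% × 2000 = 97.42 kg
Balance tally, oxide-wise, applying the batch weights above, relative to the basis at hand (every target is met by its sum exact up to rounding of places):
  ZnO: 264.9·0.9980 = 264.4 kg (target 264.4 kg)
  CaO: 264.9·0.5621 = 148.9 kg (target 148.9 kg)
  Al2O3: 262.4·0.6582 + 1215·0.003000 = 176.4 kg (target 176.4 kg)
  ZrO2: 103.8·0.6745 = 70.01 kg (target 70.02 kg)
  SiO2: 103.8·0.3245 + 1215·0.9951 = 1243 kg (target 1243 kg)
  SrO: 139.0·0.7008 = 97.41 kg (target 97.42 kg)
The glass-mass cross-check: total batch − LOI = 2000 kg (the targets, summed, come to 2000 kg; basis as stated: 2000 kg — a pure rounding effect).
Summing the batch: Σ batch = 2250 kg; the LOI term Σ batch·LOI equals 250.2 kg; yield = glass ÷ total batch = 88.88%.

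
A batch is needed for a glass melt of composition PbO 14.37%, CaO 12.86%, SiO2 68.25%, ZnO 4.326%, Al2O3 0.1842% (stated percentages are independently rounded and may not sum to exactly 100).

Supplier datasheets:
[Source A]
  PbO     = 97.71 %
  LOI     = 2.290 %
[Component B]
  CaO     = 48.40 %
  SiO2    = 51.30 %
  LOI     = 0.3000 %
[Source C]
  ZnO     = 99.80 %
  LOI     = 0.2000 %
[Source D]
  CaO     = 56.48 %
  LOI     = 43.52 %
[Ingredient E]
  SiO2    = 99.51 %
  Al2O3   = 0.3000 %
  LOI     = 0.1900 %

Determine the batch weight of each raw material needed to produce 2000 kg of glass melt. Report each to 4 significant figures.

Batch per 2000 kg glass melt:
  Source A: 294.1 kg
  Component B: 278.8 kg
  Source C: 86.69 kg
  Source D: 216.5 kg
  Ingredient E: 1228 kg
Total batch = 2104 kg; LOI loss = 104.3 kg; yield = 95.04%

Every computation runs at full precision at all times — mid-chain values are shown, rounded to 4 significant digits, as written; each reported value undergoes a single rounding. Derived quantities, including the five compositions, totals, net glass mass, LOI, yield, are computed from the batch weights for 2000 kg of glass in exact precision, exactly as printed in either problem or answer.
The oxide mass targets at 2000 kg glass melt:
  PbO: 14.37% × 2000 = 287.4 kg
  CaO: 12.86% × 2000 = 257.2 kg
  SiO2: 68.25% × 2000 = 1365 kg
  ZnO: 4.326% × 2000 = 86.52 kg
  Al2O3: 0.1842% × 2000 = 3.684 kg
Sums-versus-targets review applying the batch weights above, versus the basis set out (every target is met by its sum given rounding of the digits):
  PbO: 294.1·0.9771 = 287.4 kg (target 287.4 kg)
  CaO: 278.8·0.4840 + 216.5·0.5648 = 257.2 kg (target 257.2 kg)
  SiO2: 278.8·0.5130 + 1228·0.9951 = 1365 kg (target 1365 kg)
  ZnO: 86.69·0.9980 = 86.52 kg (target 86.52 kg)
  Al2O3: 1228·0.003000 = 3.684 kg (target 3.684 kg)
Mass balance on the glass: batch total minus LOI = 2000 kg (per-oxide target masses sum to 2000 kg; against the stated basis, 2000 kg — gaps are rounding artifacts).
Batch total: Σ batch = 2104 kg; LOI removed, Σ of batch·LOI: 104.3 kg; the yield ratio, glass ÷ batch: 95.04%.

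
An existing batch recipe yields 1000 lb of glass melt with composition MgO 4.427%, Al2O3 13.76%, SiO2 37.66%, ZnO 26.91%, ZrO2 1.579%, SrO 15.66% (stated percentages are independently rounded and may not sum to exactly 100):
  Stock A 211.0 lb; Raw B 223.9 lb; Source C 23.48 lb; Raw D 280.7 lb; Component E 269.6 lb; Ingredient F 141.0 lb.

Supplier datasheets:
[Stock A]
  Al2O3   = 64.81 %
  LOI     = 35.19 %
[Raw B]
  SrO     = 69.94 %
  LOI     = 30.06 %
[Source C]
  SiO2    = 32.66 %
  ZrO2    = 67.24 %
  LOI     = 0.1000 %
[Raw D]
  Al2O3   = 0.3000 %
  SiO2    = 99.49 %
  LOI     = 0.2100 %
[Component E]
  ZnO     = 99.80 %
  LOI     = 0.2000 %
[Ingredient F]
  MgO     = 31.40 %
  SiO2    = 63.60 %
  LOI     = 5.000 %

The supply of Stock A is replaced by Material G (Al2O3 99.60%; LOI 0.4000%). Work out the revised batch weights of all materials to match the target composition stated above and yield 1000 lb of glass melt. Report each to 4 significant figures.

Revised batch per 1000 lb glass melt:
  Material G: 137.3 lb
  Raw B: 223.9 lb
  Source C: 23.48 lb
  Raw D: 280.7 lb
  Component E: 269.6 lb
  Ingredient F: 141.0 lb
Total batch = 1076 lb; LOI loss = 76.06 lb

Values along the way appear rounded to 4 significant figures in the working — all internal work maintains full float precision at each step — every reported figure includes exactly one rounding — derived quantities are computed from the batch weights at 1000 lb of glass at exact precision (ignition loss, glass mass, the yield, totals, six oxide percentages) as quoted within either problem or answer.
Target oxide masses per 1000 lb glass melt:
  MgO: 4.427% × 1000 = 44.27 lb
  Al2O3: 13.76% × 1000 = 137.6 lb
  SiO2: 37.66% × 1000 = 376.6 lb
  ZnO: 26.91% × 1000 = 269.1 lb
  ZrO2: 1.579% × 1000 = 15.79 lb
  SrO: 15.66% × 1000 = 156.6 lb
A balance pass over the oxides, per the reported batch figures, at the basis given (oxide sums agree with the targets once rounding is allowed for):
  MgO: 141.0·0.3140 = 44.27 lb (target 44.27 lb)
  Al2O3: 137.3·0.9960 + 280.7·0.003000 = 137.6 lb (target 137.6 lb)
  SiO2: 23.48·0.3266 + 280.7·0.9949 + 141.0·0.6360 = 376.6 lb (target 376.6 lb)
  ZnO: 269.6·0.9980 = 269.1 lb (target 269.1 lb)
  ZrO2: 23.48·0.6724 = 15.79 lb (target 15.79 lb)
  SrO: 223.9·0.6994 = 156.6 lb (target 156.6 lb)
Consistency of the glass mass: batch total minus LOI = 999.9 lb (targets for the oxides total 1000 lb; versus the stated basis of 1000 lb — rounding explains the deltas).
Batch grand total — Σ batch = 1076 lb; LOI removed, Σ of batch·LOI: 76.06 lb; yield: glass divided by total = 92.93%.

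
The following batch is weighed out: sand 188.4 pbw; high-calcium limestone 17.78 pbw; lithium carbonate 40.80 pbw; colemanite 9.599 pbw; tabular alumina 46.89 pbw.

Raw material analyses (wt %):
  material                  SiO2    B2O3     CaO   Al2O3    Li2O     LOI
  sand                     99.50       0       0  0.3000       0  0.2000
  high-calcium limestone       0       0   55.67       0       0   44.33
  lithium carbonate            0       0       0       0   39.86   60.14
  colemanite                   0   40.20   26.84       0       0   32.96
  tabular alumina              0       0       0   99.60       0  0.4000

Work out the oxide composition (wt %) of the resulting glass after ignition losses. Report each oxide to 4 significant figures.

Intermediates are displayed, rounded to 4 significant figures, within the worked lines. All arithmetic runs at full precision throughout — each reported number carries a single rounding; the derived quantities are rebuilt from the batch weights per 267.3 pbw of glass in exact precision (totals, yield, net glass mass, ignition loss, the five compositions), exactly as printed in problem or answer.
What the batch supplies per oxide:
  SiO2: 188.4·0.9950 = 187.5 pbw
  B2O3: 9.599·0.4020 = 3.859 pbw
  CaO: 17.78·0.5567 + 9.599·0.2684 = 12.47 pbw
  Al2O3: 188.4·0.003000 + 46.89·0.9960 = 47.27 pbw
  Li2O: 40.80·0.3986 = 16.26 pbw
LOI: 188.4·0.002000 + 17.78·0.4433 + 40.80·0.6014 + 9.599·0.3296 + 46.89·0.004000 = 36.15 pbw
Glass mass = batch − LOI = 303.5 − 36.15 = 267.3 pbw (= Σ oxide masses)
wt % = oxide mass / glass mass × 100

Glass mass = 267.3 pbw (batch 303.5 − LOI 36.15).
Composition: SiO2 70.12%, B2O3 1.444%, CaO 4.666%, Al2O3 17.68%, Li2O 6.084%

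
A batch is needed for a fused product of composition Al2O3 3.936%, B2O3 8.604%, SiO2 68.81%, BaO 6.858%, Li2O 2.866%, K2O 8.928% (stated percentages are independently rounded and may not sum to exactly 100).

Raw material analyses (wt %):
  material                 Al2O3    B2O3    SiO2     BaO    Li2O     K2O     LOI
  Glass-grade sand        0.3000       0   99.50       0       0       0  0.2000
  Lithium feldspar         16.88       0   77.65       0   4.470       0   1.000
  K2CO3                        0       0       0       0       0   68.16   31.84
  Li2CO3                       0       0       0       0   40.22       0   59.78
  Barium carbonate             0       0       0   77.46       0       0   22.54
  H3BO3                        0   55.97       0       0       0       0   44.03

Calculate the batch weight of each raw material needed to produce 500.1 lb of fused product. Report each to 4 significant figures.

Every computation maintains exact precision in all steps; values along the way are printed, with 4-significant-digit rounding, within the worked lines; every reported figure sees exactly one rounding — derived quantities (LOI, the six compositions, totals, the yield, net glass mass) are re-derived at full precision from the weighed amounts per 500.1 lb of glass, as written in the problem or the answer.
Target oxide masses per 500.1 lb fused product:
  Al2O3: 3.936% × 500.1 = 19.68 lb
  B2O3: 8.604% × 500.1 = 43.03 lb
  SiO2: 68.81% × 500.1 = 344.1 lb
  BaO: 6.858% × 500.1 = 34.30 lb
  Li2O: 2.866% × 500.1 = 14.33 lb
  K2O: 8.928% × 500.1 = 44.65 lb
Oxide-by-oxide audit using the reported weights, at the basis given (target by target, the sums agree given rounding of the digits):
  Al2O3: 258.4·0.003000 + 112.0·0.1688 = 19.68 lb (target 19.68 lb)
  B2O3: 76.88·0.5597 = 43.03 lb (target 43.03 lb)
  SiO2: 258.4·0.9950 + 112.0·0.7765 = 344.1 lb (target 344.1 lb)
  BaO: 44.28·0.7746 = 34.30 lb (target 34.30 lb)
  Li2O: 112.0·0.04470 + 23.19·0.4022 = 14.33 lb (target 14.33 lb)
  K2O: 65.51·0.6816 = 44.65 lb (target 44.65 lb)
Glass-mass closure: net batch after ignition = 500.1 lb (summing oxide targets gives 500.1 lb; versus the stated basis of 500.1 lb — differing by rounding only).
Total batch = Σ batch = 580.3 lb; loss to ignition Σ batch·LOI = 80.19 lb; as yield: glass ÷ batch → 86.18%.

Batch per 500.1 lb fused product:
  Glass-grade sand: 258.4 lb
  Lithium feldspar: 112.0 lb
  K2CO3: 65.51 lb
  Li2CO3: 23.19 lb
  Barium carbonate: 44.28 lb
  H3BO3: 76.88 lb
Total batch = 580.3 lb; LOI loss = 80.19 lb; yield = 86.18%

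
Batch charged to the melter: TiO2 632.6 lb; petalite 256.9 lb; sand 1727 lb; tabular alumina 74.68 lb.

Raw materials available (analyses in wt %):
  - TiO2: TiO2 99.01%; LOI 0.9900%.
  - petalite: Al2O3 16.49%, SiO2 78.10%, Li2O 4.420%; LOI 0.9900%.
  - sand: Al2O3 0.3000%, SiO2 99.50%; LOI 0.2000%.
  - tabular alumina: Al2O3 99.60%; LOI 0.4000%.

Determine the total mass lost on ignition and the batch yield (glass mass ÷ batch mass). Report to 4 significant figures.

LOI loss = 12.56 lb; glass = 2679 lb; yield = 99.53%

Each numeric step runs at exact precision from first step to last — mid-chain values are printed, with 4-significant-digit rounding, on the page; a single rounding finalizes every reported number; derived quantities, including glass mass, totals, the four compositions, ignition loss, yield, are carried from the weighed amounts per 2679 lb of glass at full precision as written in the problem or answer text.
Each material's LOI contribution:
  TiO2: 632.6 × 0.009900 = 6.263 lb
  petalite: 256.9 × 0.009900 = 2.543 lb
  sand: 1727 × 0.002000 = 3.454 lb
  tabular alumina: 74.68 × 0.004000 = 0.2987 lb
Total LOI = 12.56 lb
Glass = batch − LOI = 2691 − 12.56 = 2679 lb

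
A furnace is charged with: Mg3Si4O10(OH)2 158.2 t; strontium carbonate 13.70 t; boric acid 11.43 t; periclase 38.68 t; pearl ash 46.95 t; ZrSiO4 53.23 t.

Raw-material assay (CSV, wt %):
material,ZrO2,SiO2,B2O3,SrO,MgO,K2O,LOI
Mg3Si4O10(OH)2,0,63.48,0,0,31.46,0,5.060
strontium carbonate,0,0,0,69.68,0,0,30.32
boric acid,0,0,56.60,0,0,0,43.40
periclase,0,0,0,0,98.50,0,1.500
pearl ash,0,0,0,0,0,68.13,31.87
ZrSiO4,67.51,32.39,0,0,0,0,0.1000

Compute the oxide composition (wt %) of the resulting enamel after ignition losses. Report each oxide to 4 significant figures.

Glass mass = 289.5 t (batch 322.2 − LOI 32.72).
Composition: ZrO2 12.41%, SiO2 40.65%, B2O3 2.235%, SrO 3.298%, MgO 30.35%, K2O 11.05%

In-progress results are shown, rounded to 4 significant digits, in the printout — all internal work maintains full float precision in every operation; exactly one rounding is applied to each reported result. Derived quantities, which include the totals, yield, net glass mass, LOI, six oxide percentages, are computed in full precision, as they appear in the question or the answer, from the weighed amounts per 289.5 t of glass.
Per-oxide mass from batch:
  ZrO2: 53.23·0.6751 = 35.94 t
  SiO2: 158.2·0.6348 + 53.23·0.3239 = 117.7 t
  B2O3: 11.43·0.5660 = 6.469 t
  SrO: 13.70·0.6968 = 9.546 t
  MgO: 158.2·0.3146 + 38.68·0.9850 = 87.87 t
  K2O: 46.95·0.6813 = 31.99 t
LOI: 158.2·0.05060 + 13.70·0.3032 + 11.43·0.4340 + 38.68·0.01500 + 46.95·0.3187 + 53.23·0.001000 = 32.72 t
batch − LOI leaves glass = 322.2 − 32.72 = 289.5 t (equal to the oxide-mass sum)
oxide / glass × 100 gives the wt %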